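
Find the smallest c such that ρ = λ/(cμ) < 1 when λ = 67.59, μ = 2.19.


Stability requires cμ > λ ⇔ c > λ/μ.
λ/μ = 67.59/2.19 = 30.8630
Minimum integer c = ⌊30.8630⌋ + 1 = 31
Check: 31·2.19 = 67.89 > 67.59, while 30·2.19 = 65.70 ≤ 67.59

Final: 31 servers


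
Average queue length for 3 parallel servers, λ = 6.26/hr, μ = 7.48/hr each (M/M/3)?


a = λ/μ = 0.8369; ρ = a/3 = 0.2790
P₀ = 0.430554
Lq = P₀·a^c·ρ / (c!·(1−ρ)²) = 0.430554·0.58616·0.2790/(6·0.51989)
= 0.02257

Final: 0.02257


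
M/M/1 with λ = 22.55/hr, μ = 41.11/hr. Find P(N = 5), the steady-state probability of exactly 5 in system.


ρ = 22.55/41.11 = 0.5485
P_n = (1−ρ)·ρ^n = (1 − 0.5485)·0.5485^5 = 0.4515·0.049659 = 0.022419

Final: 0.022419


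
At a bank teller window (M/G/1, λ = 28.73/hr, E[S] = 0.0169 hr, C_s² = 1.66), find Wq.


ρ = λ·E[S] = 28.73·0.0169 = 0.4855
E[S²] = E[S]²(1+C_s²) = 0.0169²·(1+1.66) = 0.0007597
Wq = λ·E[S²]/(2(1−ρ)) = 28.73·0.0007597/(2·0.5145) = 0.02121 hr

Final: 0.02121 hr


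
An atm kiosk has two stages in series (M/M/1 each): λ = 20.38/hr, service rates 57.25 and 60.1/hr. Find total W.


Each node sees arrival rate λ = 20.38/hr (tandem ⇒ throughput preserved).
W₁ = 1/(μ₁−λ) = 1/(57.25−20.38) = 0.02712 hr
W₂ = 1/(μ₂−λ) = 1/(60.1−20.38) = 0.02518 hr
W_total = W₁ + W₂ = 0.02712 + 0.02518 = 0.05230 hr

Final: 0.05230 hr


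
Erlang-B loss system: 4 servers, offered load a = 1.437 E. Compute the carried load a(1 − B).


B(4,1.437) = 0.042898 (Erlang-B)
Carried load = a(1 − B) = 1.437·(1 − 0.042898) = 1.437·0.957102 = 1.3754 E

Final: 1.3754 Erlangs


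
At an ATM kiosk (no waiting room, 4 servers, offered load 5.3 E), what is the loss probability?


B(c,a) = (a^c/c!) / Σ_{k=0}^{c} a^k/k!
a^4/4! = 32.877004
Σ terms (k=0..4): 1.00000 + 5.30000 + 14.04500 + 24.81283 + 32.87700 = 78.034837
B = 32.877004/78.034837 = 0.421312

Final: 0.421312


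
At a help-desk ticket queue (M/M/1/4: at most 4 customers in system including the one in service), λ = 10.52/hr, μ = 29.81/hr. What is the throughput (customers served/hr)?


ρ = 0.3529; P_K = (1−ρ)ρ^4/(1−ρ^5) = 0.010092
λ_eff = λ(1 − P_K) = 10.52·(1 − 0.010092) = 10.52·0.989908 = 10.4138 /hr

Final: 10.4138 /hr


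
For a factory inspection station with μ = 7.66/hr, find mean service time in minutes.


Mean service time = 1/μ = 1/7.66 hour = 0.13055 hour
In minutes: 0.13055 × 60 = 7.8329 min

Final: 7.8329 min


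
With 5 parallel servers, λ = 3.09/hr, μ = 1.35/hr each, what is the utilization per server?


ρ = λ/(cμ) = 3.09/(5·1.35) = 3.09/6.75 = 0.4578

Final: 0.4578


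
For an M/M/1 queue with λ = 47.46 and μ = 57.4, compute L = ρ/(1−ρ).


ρ = λ/μ = 47.46/57.4 = 0.8268
L = ρ/(1−ρ) = 0.8268/(1 − 0.8268) = 0.8268/0.1732 = 4.7746

Final: 4.7746


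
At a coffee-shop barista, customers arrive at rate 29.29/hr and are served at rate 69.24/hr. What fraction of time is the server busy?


ρ = λ/μ = 29.29/69.24 = 0.4230

Final: 0.4230


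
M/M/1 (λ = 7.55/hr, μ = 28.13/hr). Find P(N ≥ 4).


ρ = 7.55/28.13 = 0.2684
P(N ≥ n) = ρ^n = 0.2684^4 = 0.005189

Final: 0.005189


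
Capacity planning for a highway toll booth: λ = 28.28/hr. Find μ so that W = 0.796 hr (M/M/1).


W = 1/(μ−λ) ⇒ μ − λ = 1/W = 1/0.796 = 1.2563
μ = λ + 1/W = 28.28 + 1.2563 = 29.5363 per hr

Final: 29.5363 /hr


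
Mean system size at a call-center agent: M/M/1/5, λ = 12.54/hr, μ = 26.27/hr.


ρ = 12.54/26.27 = 0.4774
L = ρ[1 − (K+1)ρ^K + Kρ^(K+1)] / [(1−ρ)(1−ρ^(K+1))]
Numerator: 0.4774·(1 − 6·0.024785 + 5·0.011831) = 0.434602
Denominator: (0.5226)·(0.988169) = 0.516466
L = 0.434602/0.516466 = 0.8415

Final: 0.8415


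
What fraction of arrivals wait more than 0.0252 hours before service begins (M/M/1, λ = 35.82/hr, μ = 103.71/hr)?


ρ = 35.82/103.71 = 0.3454
P(Wq > t) = ρ·e^{−(μ−λ)t} = 0.3454·e^{−1.7108}
= 0.3454·0.180716 = 0.062417

Final: 0.062417


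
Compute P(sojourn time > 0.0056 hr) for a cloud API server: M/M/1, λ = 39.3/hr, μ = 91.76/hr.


W ~ Exponential(μ−λ) for M/M/1.
μ − λ = 91.76 − 39.3 = 52.4600
P(W > t) = e^{−(μ−λ)t} = e^{−0.2938} = 0.745443

Final: 0.745443


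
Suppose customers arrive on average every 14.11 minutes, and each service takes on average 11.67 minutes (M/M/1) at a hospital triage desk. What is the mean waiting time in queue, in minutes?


λ = 60/14.11 = 4.2523 /hr
μ = 60/11.67 = 5.1414 /hr
ρ = λ/μ = 4.2523/5.1414 = 0.8271
Wq = ρ/(μ−λ) = 0.8271/(5.1414−4.2523) = 0.93025 hr
In minutes: 0.93025·60 = 55.815 min

Final: 55.815 min


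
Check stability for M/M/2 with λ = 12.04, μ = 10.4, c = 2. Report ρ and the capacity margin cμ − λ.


Total capacity cμ = 2·10.4 = 20.80/hr
ρ = λ/(cμ) = 12.04/20.80 = 0.5788
Stable ⇔ ρ < 1: YES
Spare capacity = cμ − λ = 20.80 − 12.04 = 8.76/hr

Final: ρ = 0.5788; stable; margin = 8.76/hr


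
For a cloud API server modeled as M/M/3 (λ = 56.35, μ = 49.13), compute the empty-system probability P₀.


a = λ/μ = 56.35/49.13 = 1.1470; ρ = a/c = 0.3823
Σ_{k=0}^{2} a^k/k! (terms k=0..2) = 1.00000 + 1.14696 + 0.65776 = 2.80471
Tail: a^3/(3!(1−ρ)) = 1.50883/(6·0.6177) = 0.40712
P₀ = 1/(2.80471 + 0.40712) = 1/3.21184 = 0.311348

Final: 0.311348


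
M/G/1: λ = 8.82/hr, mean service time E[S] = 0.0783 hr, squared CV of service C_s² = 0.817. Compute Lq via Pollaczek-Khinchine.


ρ = λ·E[S] = 8.82·0.0783 = 0.6906
Lq = ρ²(1+C_s²)/(2(1−ρ)) = 0.4769·(1+0.817)/(2·0.3094)
= 0.4769·1.8170/0.6188 = 1.40047

Final: 1.40047


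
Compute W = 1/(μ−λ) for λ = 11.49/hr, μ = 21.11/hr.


W = 1/(μ−λ) = 1/(21.11 − 11.49) = 1/9.62 = 0.1040 hr

Final: 0.1040 hr


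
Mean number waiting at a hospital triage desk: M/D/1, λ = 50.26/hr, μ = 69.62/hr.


ρ = 50.26/69.62 = 0.7219
M/D/1: Lq = ρ²/(2(1−ρ)) = 0.5212/(2·0.2781) = 0.93708

Final: 0.93708


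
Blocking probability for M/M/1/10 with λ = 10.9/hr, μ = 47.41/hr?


ρ = λ/μ = 10.9/47.41 = 0.2299
P_K = (1−ρ)ρ^K/(1−ρ^(K+1)) = (0.7701·0.0000004126)/(1 − 0.00000009487)
= 0.0000003178/1.000000 = 0.0000003178

Final: 0.0000003178


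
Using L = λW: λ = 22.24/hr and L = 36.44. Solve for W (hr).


W = L/λ = 36.44/22.24 = 1.6385 hr

Final: 1.6385 hr


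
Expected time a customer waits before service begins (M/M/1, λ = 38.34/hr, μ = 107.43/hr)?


ρ = 38.34/107.43 = 0.3569
Wq = ρ/(μ−λ) = 0.3569/(107.43 − 38.34) = 0.3569/69.09 = 0.005165 hr

Final: 0.005165 hr


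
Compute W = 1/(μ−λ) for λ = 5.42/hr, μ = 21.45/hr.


W = 1/(μ−λ) = 1/(21.45 − 5.42) = 1/16.03 = 0.06238 hr

Final: 0.06238 hr


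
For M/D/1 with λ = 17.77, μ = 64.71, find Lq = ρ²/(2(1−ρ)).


ρ = 17.77/64.71 = 0.2746
M/D/1: Lq = ρ²/(2(1−ρ)) = 0.07541/(2·0.7254) = 0.05198

Final: 0.05198


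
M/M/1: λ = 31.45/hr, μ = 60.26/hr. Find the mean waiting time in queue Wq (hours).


ρ = 31.45/60.26 = 0.5219
Wq = ρ/(μ−λ) = 0.5219/(60.26 − 31.45) = 0.5219/28.81 = 0.01812 hr

Final: 0.01812 hr


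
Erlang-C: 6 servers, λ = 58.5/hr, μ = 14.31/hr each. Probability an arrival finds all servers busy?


a = λ/μ = 4.0881; ρ = a/6 = 0.6813
P₀ = 0.015077 (from M/M/c formula)
C(c,a) = [a^c/(c!(1−ρ))]·P₀ = [4667.64044/(720·0.3187)]·0.015077
= 20.34416·0.015077 = 0.306725

Final: 0.306725


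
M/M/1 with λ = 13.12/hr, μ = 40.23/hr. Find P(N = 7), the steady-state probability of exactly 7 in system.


ρ = 13.12/40.23 = 0.3261
P_n = (1−ρ)·ρ^n = (1 − 0.3261)·0.3261^7 = 0.6739·0.0003924 = 0.0002644

Final: 0.0002644


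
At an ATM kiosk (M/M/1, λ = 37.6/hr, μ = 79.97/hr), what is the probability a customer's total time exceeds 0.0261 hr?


W ~ Exponential(μ−λ) for M/M/1.
μ − λ = 79.97 − 37.6 = 42.3700
P(W > t) = e^{−(μ−λ)t} = e^{−1.1059} = 0.330927

Final: 0.330927


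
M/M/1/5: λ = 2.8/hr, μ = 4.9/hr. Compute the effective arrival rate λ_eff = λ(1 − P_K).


ρ = 0.5714; P_K = (1−ρ)ρ^5/(1−ρ^6) = 0.027053
λ_eff = λ(1 − P_K) = 2.8·(1 − 0.027053) = 2.8·0.972947 = 2.7243 /hr

Final: 2.7243 /hr


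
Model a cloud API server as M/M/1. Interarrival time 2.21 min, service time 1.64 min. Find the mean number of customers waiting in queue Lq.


λ = 60/2.21 = 27.1493 /hr
μ = 60/1.64 = 36.5854 /hr
ρ = λ/μ = 27.1493/36.5854 = 0.7421
Lq = ρ²/(1−ρ) = 0.5507/0.2579 = 2.1351

Final: 2.1351


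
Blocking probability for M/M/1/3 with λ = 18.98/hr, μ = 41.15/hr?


ρ = λ/μ = 18.98/41.15 = 0.4612
P_K = (1−ρ)ρ^K/(1−ρ^(K+1)) = (0.5388·0.098125)/(1 − 0.045259)
= 0.052866/0.954741 = 0.055372

Final: 0.055372


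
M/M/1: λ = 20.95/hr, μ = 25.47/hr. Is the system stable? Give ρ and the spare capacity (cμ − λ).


Total capacity cμ = 1·25.47 = 25.47/hr
ρ = λ/(cμ) = 20.95/25.47 = 0.8225
Stable ⇔ ρ < 1: YES
Spare capacity = cμ − λ = 25.47 − 20.95 = 4.52/hr

Final: ρ = 0.8225; stable; margin = 4.52/hr


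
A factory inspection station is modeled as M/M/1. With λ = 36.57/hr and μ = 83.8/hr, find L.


ρ = λ/μ = 36.57/83.8 = 0.4364
L = ρ/(1−ρ) = 0.4364/(1 − 0.4364) = 0.4364/0.5636 = 0.7743

Final: 0.7743


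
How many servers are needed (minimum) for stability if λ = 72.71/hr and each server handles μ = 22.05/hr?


Stability requires cμ > λ ⇔ c > λ/μ.
λ/μ = 72.71/22.05 = 3.2975
Minimum integer c = ⌊3.2975⌋ + 1 = 4
Check: 4·22.05 = 88.20 > 72.71, while 3·22.05 = 66.15 ≤ 72.71

Final: 4 servers


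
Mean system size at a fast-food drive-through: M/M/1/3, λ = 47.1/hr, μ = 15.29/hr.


ρ = 47.1/15.29 = 3.0804
L = ρ[1 − (K+1)ρ^K + Kρ^(K+1)] / [(1−ρ)(1−ρ^(K+1))]
Numerator: 3.0804·(1 − 4·29.230771 + 3·90.043774) = 475.029955
Denominator: (-2.0804)·(-89.043774) = 185.250650
L = 475.029955/185.250650 = 2.5643

Final: 2.5643


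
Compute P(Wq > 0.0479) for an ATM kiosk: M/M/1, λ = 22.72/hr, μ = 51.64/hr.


ρ = 22.72/51.64 = 0.4400
P(Wq > t) = ρ·e^{−(μ−λ)t} = 0.4400·e^{−1.3853}
= 0.4400·0.250257 = 0.110105

Final: 0.110105


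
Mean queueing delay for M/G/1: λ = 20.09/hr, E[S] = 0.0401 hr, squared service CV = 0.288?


ρ = λ·E[S] = 20.09·0.0401 = 0.8056
E[S²] = E[S]²(1+C_s²) = 0.0401²·(1+0.288) = 0.002071
Wq = λ·E[S²]/(2(1−ρ)) = 20.09·0.002071/(2·0.1944) = 0.10702 hr

Final: 0.10702 hr


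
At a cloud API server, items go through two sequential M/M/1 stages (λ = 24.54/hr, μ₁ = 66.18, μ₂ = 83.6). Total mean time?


Each node sees arrival rate λ = 24.54/hr (tandem ⇒ throughput preserved).
W₁ = 1/(μ₁−λ) = 1/(66.18−24.54) = 0.02402 hr
W₂ = 1/(μ₂−λ) = 1/(83.6−24.54) = 0.01693 hr
W_total = W₁ + W₂ = 0.02402 + 0.01693 = 0.04095 hr

Final: 0.04095 hr


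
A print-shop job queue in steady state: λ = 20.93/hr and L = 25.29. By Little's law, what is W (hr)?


W = L/λ = 25.29/20.93 = 1.2083 hr

Final: 1.2083 hr


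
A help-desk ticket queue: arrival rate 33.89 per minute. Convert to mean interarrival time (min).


Mean interarrival time = 1/λ = 1/33.89 minute = 0.02951 minute
In minutes: 0.02951 × 1 = 0.02951 min

Final: 0.02951 min


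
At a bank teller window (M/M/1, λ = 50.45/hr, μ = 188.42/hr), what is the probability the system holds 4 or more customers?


ρ = 50.45/188.42 = 0.2678
P(N ≥ n) = ρ^n = 0.2678^4 = 0.005140

Final: 0.005140


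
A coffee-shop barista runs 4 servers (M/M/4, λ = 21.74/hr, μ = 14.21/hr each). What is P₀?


a = λ/μ = 21.74/14.21 = 1.5299; ρ = a/c = 0.3825
Σ_{k=0}^{3} a^k/k! (terms k=0..3) = 1.00000 + 1.52991 + 1.17031 + 0.59682 = 4.29704
Tail: a^4/(4!(1−ρ)) = 5.47850/(24·0.6175) = 0.36966
P₀ = 1/(4.29704 + 0.36966) = 1/4.66670 = 0.214284

Final: 0.214284


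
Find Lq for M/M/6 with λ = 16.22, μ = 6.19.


a = λ/μ = 2.6204; ρ = a/6 = 0.4367
P₀ = 0.072232
Lq = P₀·a^c·ρ / (c!·(1−ρ)²) = 0.072232·323.71379·0.4367/(720·0.31728)
= 0.04470

Final: 0.04470


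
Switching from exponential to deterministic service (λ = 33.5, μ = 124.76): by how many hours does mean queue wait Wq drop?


ρ = 33.5/124.76 = 0.2685
Wq(M/M/1) = ρ/(μ−λ) = 0.2685/91.26 = 0.002942 hr
Wq(M/D/1) = ρ/(2(μ−λ)) = 0.001471 hr
Savings = 0.002942 − 0.001471 = 0.001471 hr

Final: 0.001471 hr


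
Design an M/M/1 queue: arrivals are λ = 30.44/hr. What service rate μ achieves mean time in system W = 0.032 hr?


W = 1/(μ−λ) ⇒ μ − λ = 1/W = 1/0.032 = 31.2500
μ = λ + 1/W = 30.44 + 31.2500 = 61.6900 per hr

Final: 61.6900 /hr


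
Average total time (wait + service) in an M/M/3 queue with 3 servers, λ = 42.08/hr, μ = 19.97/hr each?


a = 2.1072; ρ = 0.7024; P₀ = 0.094637
Lq = P₀·a^c·ρ/(c!(1−ρ)²) = 1.17024
Wq = Lq/λ = 1.17024/42.08 = 0.02781 hr
W = Wq + 1/μ = 0.02781 + 0.05008 = 0.07788 hr

Final: 0.07788 hr


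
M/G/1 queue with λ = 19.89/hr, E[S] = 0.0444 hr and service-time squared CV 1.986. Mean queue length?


ρ = λ·E[S] = 19.89·0.0444 = 0.8831
Lq = ρ²(1+C_s²)/(2(1−ρ)) = 0.7799·(1+1.986)/(2·0.1169)
= 0.7799·2.9860/0.2338 = 9.96186

Final: 9.96186


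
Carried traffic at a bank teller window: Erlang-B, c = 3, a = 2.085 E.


B(3,2.085) = 0.223164 (Erlang-B)
Carried load = a(1 − B) = 2.085·(1 − 0.223164) = 2.085·0.776836 = 1.6197 E

Final: 1.6197 Erlangs


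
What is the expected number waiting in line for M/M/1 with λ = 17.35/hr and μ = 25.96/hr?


ρ = 17.35/25.96 = 0.6683
Lq = ρ²/(1−ρ) = 0.4467/0.3317 = 1.3468

Final: 1.3468


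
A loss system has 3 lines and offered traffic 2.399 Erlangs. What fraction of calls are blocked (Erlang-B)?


B(c,a) = (a^c/c!) / Σ_{k=0}^{c} a^k/k!
a^3/3! = 2.301121
Σ terms (k=0..3): 1.00000 + 2.39900 + 2.87760 + 2.30112 = 8.577722
B = 2.301121/8.577722 = 0.268267

Final: 0.268267


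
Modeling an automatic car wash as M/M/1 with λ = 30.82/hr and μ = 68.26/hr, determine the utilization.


ρ = λ/μ = 30.82/68.26 = 0.4515

Final: 0.4515


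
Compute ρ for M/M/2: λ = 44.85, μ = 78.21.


ρ = λ/(cμ) = 44.85/(2·78.21) = 44.85/156.42 = 0.2867

Final: 0.2867


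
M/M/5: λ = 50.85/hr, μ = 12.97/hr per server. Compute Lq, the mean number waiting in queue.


a = λ/μ = 3.9206; ρ = a/5 = 0.7841
P₀ = 0.014652
Lq = P₀·a^c·ρ / (c!·(1−ρ)²) = 0.014652·926.30691·0.7841/(120·0.04661)
= 1.90287

Final: 1.90287


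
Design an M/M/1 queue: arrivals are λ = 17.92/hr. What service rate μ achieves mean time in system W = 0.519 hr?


W = 1/(μ−λ) ⇒ μ − λ = 1/W = 1/0.519 = 1.9268
μ = λ + 1/W = 17.92 + 1.9268 = 19.8468 per hr

Final: 19.8468 /hr


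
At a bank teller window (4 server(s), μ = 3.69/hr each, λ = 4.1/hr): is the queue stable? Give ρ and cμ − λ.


Total capacity cμ = 4·3.69 = 14.76/hr
ρ = λ/(cμ) = 4.1/14.76 = 0.2778
Stable ⇔ ρ < 1: YES
Spare capacity = cμ − λ = 14.76 − 4.1 = 10.66/hr

Final: ρ = 0.2778; stable; margin = 10.66/hr


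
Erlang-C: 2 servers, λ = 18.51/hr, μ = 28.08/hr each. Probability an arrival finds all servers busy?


a = λ/μ = 0.6592; ρ = a/2 = 0.3296
P₀ = 0.504219 (from M/M/c formula)
C(c,a) = [a^c/(c!(1−ρ))]·P₀ = [0.43453/(2·0.6704)]·0.504219
= 0.32408·0.504219 = 0.163407

Final: 0.163407


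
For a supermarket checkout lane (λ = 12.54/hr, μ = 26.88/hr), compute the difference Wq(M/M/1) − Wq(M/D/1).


ρ = 12.54/26.88 = 0.4665
Wq(M/M/1) = ρ/(μ−λ) = 0.4665/14.34 = 0.03253 hr
Wq(M/D/1) = ρ/(2(μ−λ)) = 0.01627 hr
Savings = 0.03253 − 0.01627 = 0.01627 hr

Final: 0.01627 hr


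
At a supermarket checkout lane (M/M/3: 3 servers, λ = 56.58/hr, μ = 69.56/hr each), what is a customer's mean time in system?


a = 0.8134; ρ = 0.2711; P₀ = 0.441060
Lq = P₀·a^c·ρ/(c!(1−ρ)²) = 0.02019
Wq = Lq/λ = 0.02019/56.58 = 0.0003568 hr
W = Wq + 1/μ = 0.0003568 + 0.01438 = 0.01473 hr

Final: 0.01473 hr


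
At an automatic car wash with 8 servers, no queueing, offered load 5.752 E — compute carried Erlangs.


B(8,5.752) = 0.108286 (Erlang-B)
Carried load = a(1 − B) = 5.752·(1 − 0.108286) = 5.752·0.891714 = 5.1291 E

Final: 5.1291 Erlangs


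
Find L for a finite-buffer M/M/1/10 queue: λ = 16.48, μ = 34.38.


ρ = 16.48/34.38 = 0.4793
L = ρ[1 − (K+1)ρ^K + Kρ^(K+1)] / [(1−ρ)(1−ρ^(K+1))]
Numerator: 0.4793·(1 − 11·0.0006405 + 10·0.0003070) = 0.477443
Denominator: (0.5207)·(0.999693) = 0.520492
L = 0.477443/0.520492 = 0.9173

Final: 0.9173


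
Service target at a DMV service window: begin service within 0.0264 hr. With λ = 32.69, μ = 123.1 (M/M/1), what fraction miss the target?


ρ = 32.69/123.1 = 0.2656
P(Wq > t) = ρ·e^{−(μ−λ)t} = 0.2656·e^{−2.3868}
= 0.2656·0.091921 = 0.024410

Final: 0.024410


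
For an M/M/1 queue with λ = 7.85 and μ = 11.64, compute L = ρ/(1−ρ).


ρ = λ/μ = 7.85/11.64 = 0.6744
L = ρ/(1−ρ) = 0.6744/(1 − 0.6744) = 0.6744/0.3256 = 2.0712

Final: 2.0712


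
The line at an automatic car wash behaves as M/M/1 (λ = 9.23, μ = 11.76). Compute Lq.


ρ = 9.23/11.76 = 0.7849
Lq = ρ²/(1−ρ) = 0.6160/0.2151 = 2.8634

Final: 2.8634


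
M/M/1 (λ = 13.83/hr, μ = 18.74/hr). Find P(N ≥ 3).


ρ = 13.83/18.74 = 0.7380
P(N ≥ n) = ρ^n = 0.7380^3 = 0.401937

Final: 0.401937


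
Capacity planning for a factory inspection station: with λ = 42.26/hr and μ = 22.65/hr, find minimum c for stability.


Stability requires cμ > λ ⇔ c > λ/μ.
λ/μ = 42.26/22.65 = 1.8658
Minimum integer c = ⌊1.8658⌋ + 1 = 2
Check: 2·22.65 = 45.30 > 42.26, while 1·22.65 = 22.65 ≤ 42.26

Final: 2 servers


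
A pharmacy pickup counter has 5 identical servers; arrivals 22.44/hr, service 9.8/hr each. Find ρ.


ρ = λ/(cμ) = 22.44/(5·9.8) = 22.44/49.00 = 0.4580

Final: 0.4580


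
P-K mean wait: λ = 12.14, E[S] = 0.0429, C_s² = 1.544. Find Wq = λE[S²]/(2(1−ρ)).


ρ = λ·E[S] = 12.14·0.0429 = 0.5208
E[S²] = E[S]²(1+C_s²) = 0.0429²·(1+1.544) = 0.004682
Wq = λ·E[S²]/(2(1−ρ)) = 12.14·0.004682/(2·0.4792) = 0.05931 hr

Final: 0.05931 hr


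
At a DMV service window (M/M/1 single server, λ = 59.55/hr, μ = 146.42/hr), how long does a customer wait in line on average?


ρ = 59.55/146.42 = 0.4067
Wq = ρ/(μ−λ) = 0.4067/(146.42 − 59.55) = 0.4067/86.87 = 0.004682 hr

Final: 0.004682 hr


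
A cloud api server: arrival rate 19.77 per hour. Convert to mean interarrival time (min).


Mean interarrival time = 1/λ = 1/19.77 hour = 0.05058 hour
In minutes: 0.05058 × 60 = 3.0349 min

Final: 3.0349 min


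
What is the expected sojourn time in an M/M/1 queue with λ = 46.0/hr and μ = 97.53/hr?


W = 1/(μ−λ) = 1/(97.53 − 46.0) = 1/51.53 = 0.01941 hr

Final: 0.01941 hr


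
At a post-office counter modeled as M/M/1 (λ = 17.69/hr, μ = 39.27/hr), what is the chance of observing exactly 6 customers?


ρ = 17.69/39.27 = 0.4505
P_n = (1−ρ)·ρ^n = (1 − 0.4505)·0.4505^6 = 0.5495·0.008356 = 0.004592

Final: 0.004592


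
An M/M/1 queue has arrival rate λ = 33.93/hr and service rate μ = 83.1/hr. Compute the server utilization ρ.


ρ = λ/μ = 33.93/83.1 = 0.4083

Final: 0.4083


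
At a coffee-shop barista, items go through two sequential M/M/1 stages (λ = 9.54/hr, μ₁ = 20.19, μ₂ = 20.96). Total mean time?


Each node sees arrival rate λ = 9.54/hr (tandem ⇒ throughput preserved).
W₁ = 1/(μ₁−λ) = 1/(20.19−9.54) = 0.09390 hr
W₂ = 1/(μ₂−λ) = 1/(20.96−9.54) = 0.08757 hr
W_total = W₁ + W₂ = 0.09390 + 0.08757 = 0.18146 hr

Final: 0.18146 hr


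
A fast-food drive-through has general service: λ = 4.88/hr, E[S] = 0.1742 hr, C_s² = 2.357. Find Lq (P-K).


ρ = λ·E[S] = 4.88·0.1742 = 0.8501
Lq = ρ²(1+C_s²)/(2(1−ρ)) = 0.7227·(1+2.357)/(2·0.1499)
= 0.7227·3.3570/0.2998 = 8.09178

Final: 8.09178


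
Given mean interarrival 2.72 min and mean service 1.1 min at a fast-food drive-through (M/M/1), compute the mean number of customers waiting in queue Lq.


λ = 60/2.72 = 22.0588 /hr
μ = 60/1.1 = 54.5455 /hr
ρ = λ/μ = 22.0588/54.5455 = 0.4044
Lq = ρ²/(1−ρ) = 0.1635/0.5956 = 0.2746

Final: 0.2746


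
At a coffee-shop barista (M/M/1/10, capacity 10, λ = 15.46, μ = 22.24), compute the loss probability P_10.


ρ = λ/μ = 15.46/22.24 = 0.6951
P_K = (1−ρ)ρ^K/(1−ρ^(K+1)) = (0.3049·0.026348)/(1 − 0.018316)
= 0.008032/0.981684 = 0.008182

Final: 0.008182


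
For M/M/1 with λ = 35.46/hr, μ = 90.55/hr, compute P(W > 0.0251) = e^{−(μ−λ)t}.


W ~ Exponential(μ−λ) for M/M/1.
μ − λ = 90.55 − 35.46 = 55.0900
P(W > t) = e^{−(μ−λ)t} = e^{−1.3828} = 0.250885

Final: 0.250885


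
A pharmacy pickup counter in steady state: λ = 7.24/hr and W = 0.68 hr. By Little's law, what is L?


L = λW = 7.24·0.68 = 4.9232

Final: 4.9232


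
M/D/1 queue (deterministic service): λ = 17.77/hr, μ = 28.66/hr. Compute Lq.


ρ = 17.77/28.66 = 0.6200
M/D/1: Lq = ρ²/(2(1−ρ)) = 0.3844/(2·0.3800) = 0.50587

Final: 0.50587


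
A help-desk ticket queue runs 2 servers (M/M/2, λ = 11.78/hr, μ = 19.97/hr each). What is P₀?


a = λ/μ = 11.78/19.97 = 0.5899; ρ = a/c = 0.2949
Σ_{k=0}^{1} a^k/k! (terms k=0..1) = 1.00000 + 0.58988 = 1.58988
Tail: a^2/(2!(1−ρ)) = 0.34796/(2·0.7051) = 0.24676
P₀ = 1/(1.58988 + 0.24676) = 1/1.83665 = 0.544470

Final: 0.544470


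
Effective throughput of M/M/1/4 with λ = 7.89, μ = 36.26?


ρ = 0.2176; P_K = (1−ρ)ρ^4/(1−ρ^5) = 0.001755
λ_eff = λ(1 − P_K) = 7.89·(1 − 0.001755) = 7.89·0.998245 = 7.8762 /hr

Final: 7.8762 /hr


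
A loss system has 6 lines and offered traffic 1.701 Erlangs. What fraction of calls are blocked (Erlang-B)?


B(c,a) = (a^c/c!) / Σ_{k=0}^{c} a^k/k!
a^6/6! = 0.033643
Σ terms (k=0..6): 1.00000 + 1.70100 + 1.44670 + 0.82028 + 0.34882 + 0.11867 + 0.03364 = 5.469116
B = 0.033643/5.469116 = 0.006151

Final: 0.006151


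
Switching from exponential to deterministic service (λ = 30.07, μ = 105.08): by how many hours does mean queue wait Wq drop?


ρ = 30.07/105.08 = 0.2862
Wq(M/M/1) = ρ/(μ−λ) = 0.2862/75.01 = 0.003815 hr
Wq(M/D/1) = ρ/(2(μ−λ)) = 0.001907 hr
Savings = 0.003815 − 0.001907 = 0.001907 hr

Final: 0.001907 hr


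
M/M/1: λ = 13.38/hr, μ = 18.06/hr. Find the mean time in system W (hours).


W = 1/(μ−λ) = 1/(18.06 − 13.38) = 1/4.68 = 0.2137 hr

Final: 0.2137 hr


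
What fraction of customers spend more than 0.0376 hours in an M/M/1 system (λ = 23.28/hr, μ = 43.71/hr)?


W ~ Exponential(μ−λ) for M/M/1.
μ − λ = 43.71 − 23.28 = 20.4300
P(W > t) = e^{−(μ−λ)t} = e^{−0.7682} = 0.463862

Final: 0.463862


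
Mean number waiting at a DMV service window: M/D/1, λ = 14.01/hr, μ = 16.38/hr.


ρ = 14.01/16.38 = 0.8553
M/D/1: Lq = ρ²/(2(1−ρ)) = 0.7316/(2·0.1447) = 2.52804

Final: 2.52804


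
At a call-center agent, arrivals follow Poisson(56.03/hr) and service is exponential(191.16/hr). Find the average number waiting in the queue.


ρ = 56.03/191.16 = 0.2931
Lq = ρ²/(1−ρ) = 0.08591/0.7069 = 0.1215

Final: 0.1215


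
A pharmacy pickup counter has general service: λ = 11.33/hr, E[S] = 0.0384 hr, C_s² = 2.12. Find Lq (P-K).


ρ = λ·E[S] = 11.33·0.0384 = 0.4351
Lq = ρ²(1+C_s²)/(2(1−ρ)) = 0.1893·(1+2.12)/(2·0.5649)
= 0.1893·3.1200/1.1299 = 0.52270

Final: 0.52270


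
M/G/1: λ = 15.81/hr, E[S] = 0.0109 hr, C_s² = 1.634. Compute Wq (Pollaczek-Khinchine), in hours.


ρ = λ·E[S] = 15.81·0.0109 = 0.1723
E[S²] = E[S]²(1+C_s²) = 0.0109²·(1+1.634) = 0.0003129
Wq = λ·E[S²]/(2(1−ρ)) = 15.81·0.0003129/(2·0.8277) = 0.002989 hr

Final: 0.002989 hr


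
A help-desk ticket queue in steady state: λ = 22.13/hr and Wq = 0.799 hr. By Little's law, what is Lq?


Lq = λWq = 22.13·0.799 = 17.6819

Final: 17.6819


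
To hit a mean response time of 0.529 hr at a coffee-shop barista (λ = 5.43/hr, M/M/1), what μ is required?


W = 1/(μ−λ) ⇒ μ − λ = 1/W = 1/0.529 = 1.8904
μ = λ + 1/W = 5.43 + 1.8904 = 7.3204 per hr

Final: 7.3204 /hr


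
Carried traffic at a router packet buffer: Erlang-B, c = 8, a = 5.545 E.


B(8,5.545) = 0.097251 (Erlang-B)
Carried load = a(1 − B) = 5.545·(1 − 0.097251) = 5.545·0.902749 = 5.0057 E

Final: 5.0057 Erlangs


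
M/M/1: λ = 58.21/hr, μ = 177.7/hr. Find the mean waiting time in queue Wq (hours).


ρ = 58.21/177.7 = 0.3276
Wq = ρ/(μ−λ) = 0.3276/(177.7 − 58.21) = 0.3276/119.49 = 0.002741 hr

Final: 0.002741 hr


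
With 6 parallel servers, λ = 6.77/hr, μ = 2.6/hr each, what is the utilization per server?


ρ = λ/(cμ) = 6.77/(6·2.6) = 6.77/15.60 = 0.4340

Final: 0.4340


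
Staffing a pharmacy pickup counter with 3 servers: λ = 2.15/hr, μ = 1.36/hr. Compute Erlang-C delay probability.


a = λ/μ = 1.5809; ρ = a/3 = 0.5270
P₀ = 0.191479 (from M/M/c formula)
C(c,a) = [a^c/(c!(1−ρ))]·P₀ = [3.95092/(6·0.4730)]·0.191479
= 1.39204·0.191479 = 0.266545

Final: 0.266545


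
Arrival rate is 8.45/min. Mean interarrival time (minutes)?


Mean interarrival time = 1/λ = 1/8.45 minute = 0.11834 minute
In minutes: 0.11834 × 1 = 0.1183 min

Final: 0.1183 min


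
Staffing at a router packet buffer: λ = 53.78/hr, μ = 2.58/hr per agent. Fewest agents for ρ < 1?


Stability requires cμ > λ ⇔ c > λ/μ.
λ/μ = 53.78/2.58 = 20.8450
Minimum integer c = ⌊20.8450⌋ + 1 = 21
Check: 21·2.58 = 54.18 > 53.78, while 20·2.58 = 51.60 ≤ 53.78

Final: 21 servers


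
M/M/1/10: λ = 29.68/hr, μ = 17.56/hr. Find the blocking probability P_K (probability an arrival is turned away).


ρ = λ/μ = 29.68/17.56 = 1.6902
P_K = (1−ρ)ρ^K/(1−ρ^(K+1)) = (-0.6902·190.280310)/(1 − 321.612734)
= -131.332424/-320.612734 = 0.409629

Final: 0.409629


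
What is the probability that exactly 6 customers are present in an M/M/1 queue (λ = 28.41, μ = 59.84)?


ρ = 28.41/59.84 = 0.4748
P_n = (1−ρ)·ρ^n = (1 − 0.4748)·0.4748^6 = 0.5252·0.011452 = 0.006015

Final: 0.006015


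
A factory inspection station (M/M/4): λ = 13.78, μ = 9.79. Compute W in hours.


a = 1.4076; ρ = 0.3519; P₀ = 0.242996
Lq = P₀·a^c·ρ/(c!(1−ρ)²) = 0.03329
Wq = Lq/λ = 0.03329/13.78 = 0.002416 hr
W = Wq + 1/μ = 0.002416 + 0.10215 = 0.10456 hr

Final: 0.10456 hr


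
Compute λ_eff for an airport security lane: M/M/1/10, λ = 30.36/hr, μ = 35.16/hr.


ρ = 0.8635; P_K = (1−ρ)ρ^10/(1−ρ^11) = 0.039271
λ_eff = λ(1 − P_K) = 30.36·(1 − 0.039271) = 30.36·0.960729 = 29.1677 /hr

Final: 29.1677 /hr


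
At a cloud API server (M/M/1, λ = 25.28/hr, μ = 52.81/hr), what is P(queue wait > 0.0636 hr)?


ρ = 25.28/52.81 = 0.4787
P(Wq > t) = ρ·e^{−(μ−λ)t} = 0.4787·e^{−1.7509}
= 0.4787·0.173616 = 0.083110

Final: 0.083110


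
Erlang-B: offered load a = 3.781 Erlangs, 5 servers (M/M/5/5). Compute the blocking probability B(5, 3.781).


B(c,a) = (a^c/c!) / Σ_{k=0}^{c} a^k/k!
a^5/5! = 6.439500
Σ terms (k=0..5): 1.00000 + 3.78100 + 7.14798 + 9.00884 + 8.51560 + 6.43950 = 35.892923
B = 6.439500/35.892923 = 0.179409

Final: 0.179409


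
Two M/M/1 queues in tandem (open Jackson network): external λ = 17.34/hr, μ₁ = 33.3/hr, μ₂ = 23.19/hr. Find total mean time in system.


Each node sees arrival rate λ = 17.34/hr (tandem ⇒ throughput preserved).
W₁ = 1/(μ₁−λ) = 1/(33.3−17.34) = 0.06266 hr
W₂ = 1/(μ₂−λ) = 1/(23.19−17.34) = 0.17094 hr
W_total = W₁ + W₂ = 0.06266 + 0.17094 = 0.23360 hr

Final: 0.23360 hr


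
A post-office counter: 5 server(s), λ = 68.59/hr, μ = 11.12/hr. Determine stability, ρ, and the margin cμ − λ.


Total capacity cμ = 5·11.12 = 55.60/hr
ρ = λ/(cμ) = 68.59/55.60 = 1.2336
Stable ⇔ ρ < 1: NO
Spare capacity = cμ − λ = 55.60 − 68.59 = -12.99/hr

Final: ρ = 1.2336; unstable; margin = -12.99/hr


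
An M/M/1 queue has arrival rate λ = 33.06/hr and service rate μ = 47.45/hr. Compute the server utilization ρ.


ρ = λ/μ = 33.06/47.45 = 0.6967

Final: 0.6967


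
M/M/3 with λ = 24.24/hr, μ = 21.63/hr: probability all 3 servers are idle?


a = λ/μ = 24.24/21.63 = 1.1207; ρ = a/c = 0.3736
Σ_{k=0}^{2} a^k/k! (terms k=0..2) = 1.00000 + 1.12067 + 0.62795 = 2.74861
Tail: a^3/(3!(1−ρ)) = 1.40743/(6·0.6264) = 0.37445
P₀ = 1/(2.74861 + 0.37445) = 1/3.12306 = 0.320199

Final: 0.320199


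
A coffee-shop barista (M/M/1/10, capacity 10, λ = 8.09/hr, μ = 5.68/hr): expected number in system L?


ρ = 8.09/5.68 = 1.4243
L = ρ[1 − (K+1)ρ^K + Kρ^(K+1)] / [(1−ρ)(1−ρ^(K+1))]
Numerator: 1.4243·(1 − 11·34.355942 + 10·48.933023) = 160.112021
Denominator: (-0.4243)·(-47.933023) = 20.337779
L = 160.112021/20.337779 = 7.8726

Final: 7.8726


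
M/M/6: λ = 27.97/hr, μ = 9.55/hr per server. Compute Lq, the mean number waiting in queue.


a = λ/μ = 2.9288; ρ = a/6 = 0.4881
P₀ = 0.052690
Lq = P₀·a^c·ρ / (c!·(1−ρ)²) = 0.052690·631.15288·0.4881/(720·0.26201)
= 0.08605

Final: 0.08605


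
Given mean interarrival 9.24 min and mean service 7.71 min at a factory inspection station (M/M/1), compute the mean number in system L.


λ = 60/9.24 = 6.4935 /hr
μ = 60/7.71 = 7.7821 /hr
ρ = λ/μ = 6.4935/7.7821 = 0.8344
L = ρ/(1−ρ) = 0.8344/0.1656 = 5.0392

Final: 5.0392


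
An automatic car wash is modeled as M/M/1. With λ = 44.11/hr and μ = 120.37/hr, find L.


ρ = λ/μ = 44.11/120.37 = 0.3665
L = ρ/(1−ρ) = 0.3665/(1 − 0.3665) = 0.3665/0.6335 = 0.5784

Final: 0.5784


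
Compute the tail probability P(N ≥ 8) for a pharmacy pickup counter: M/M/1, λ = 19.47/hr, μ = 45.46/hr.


ρ = 19.47/45.46 = 0.4283
P(N ≥ n) = ρ^n = 0.4283^8 = 0.001132

Final: 0.001132


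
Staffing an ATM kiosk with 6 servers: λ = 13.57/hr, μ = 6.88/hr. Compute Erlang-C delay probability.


a = λ/μ = 1.9724; ρ = a/6 = 0.3287
P₀ = 0.138936 (from M/M/c formula)
C(c,a) = [a^c/(c!(1−ρ))]·P₀ = [58.87738/(720·0.6713)]·0.138936
= 0.12182·0.138936 = 0.016925

Final: 0.016925


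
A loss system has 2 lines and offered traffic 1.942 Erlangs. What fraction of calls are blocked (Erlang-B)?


B(c,a) = (a^c/c!) / Σ_{k=0}^{c} a^k/k!
a^2/2! = 1.885682
Σ terms (k=0..2): 1.00000 + 1.94200 + 1.88568 = 4.827682
B = 1.885682/4.827682 = 0.390598

Final: 0.390598


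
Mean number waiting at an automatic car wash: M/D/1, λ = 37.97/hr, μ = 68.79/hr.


ρ = 37.97/68.79 = 0.5520
M/D/1: Lq = ρ²/(2(1−ρ)) = 0.3047/(2·0.4480) = 0.34001

Final: 0.34001


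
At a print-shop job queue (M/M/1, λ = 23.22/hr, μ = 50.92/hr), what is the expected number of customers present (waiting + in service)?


ρ = λ/μ = 23.22/50.92 = 0.4560
L = ρ/(1−ρ) = 0.4560/(1 − 0.4560) = 0.4560/0.5440 = 0.8383

Final: 0.8383


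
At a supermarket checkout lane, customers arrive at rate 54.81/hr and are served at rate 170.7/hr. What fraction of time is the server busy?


ρ = λ/μ = 54.81/170.7 = 0.3211

Final: 0.3211


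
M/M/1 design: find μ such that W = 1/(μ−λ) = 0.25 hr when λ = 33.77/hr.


W = 1/(μ−λ) ⇒ μ − λ = 1/W = 1/0.25 = 4.0000
μ = λ + 1/W = 33.77 + 4.0000 = 37.7700 per hr

Final: 37.7700 /hr


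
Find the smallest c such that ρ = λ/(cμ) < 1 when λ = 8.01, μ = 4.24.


Stability requires cμ > λ ⇔ c > λ/μ.
λ/μ = 8.01/4.24 = 1.8892
Minimum integer c = ⌊1.8892⌋ + 1 = 2
Check: 2·4.24 = 8.48 > 8.01, while 1·4.24 = 4.24 ≤ 8.01

Final: 2 servers


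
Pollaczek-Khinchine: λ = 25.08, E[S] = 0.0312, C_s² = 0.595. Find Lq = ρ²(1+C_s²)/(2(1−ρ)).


ρ = λ·E[S] = 25.08·0.0312 = 0.7825
Lq = ρ²(1+C_s²)/(2(1−ρ)) = 0.6123·(1+0.595)/(2·0.2175)
= 0.6123·1.5950/0.4350 = 2.24506

Final: 2.24506


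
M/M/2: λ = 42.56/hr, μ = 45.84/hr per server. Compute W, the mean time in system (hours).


a = 0.9284; ρ = 0.4642; P₀ = 0.365912
Lq = P₀·a^c·ρ/(c!(1−ρ)²) = 0.25505
Wq = Lq/λ = 0.25505/42.56 = 0.005993 hr
W = Wq + 1/μ = 0.005993 + 0.02182 = 0.02781 hr

Final: 0.02781 hr


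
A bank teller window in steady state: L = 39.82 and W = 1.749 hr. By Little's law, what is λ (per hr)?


λ = L/W = 39.82/1.749 = 22.7673 /hr

Final: 22.7673 /hr


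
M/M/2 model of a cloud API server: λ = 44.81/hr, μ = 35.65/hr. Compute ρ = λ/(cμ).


ρ = λ/(cμ) = 44.81/(2·35.65) = 44.81/71.30 = 0.6285

Final: 0.6285


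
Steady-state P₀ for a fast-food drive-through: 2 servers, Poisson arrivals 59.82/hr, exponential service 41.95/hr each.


a = λ/μ = 59.82/41.95 = 1.4260; ρ = a/c = 0.7130
Σ_{k=0}^{1} a^k/k! (terms k=0..1) = 1.00000 + 1.42598 = 2.42598
Tail: a^2/(2!(1−ρ)) = 2.03343/(2·0.2870) = 3.54246
P₀ = 1/(2.42598 + 3.54246) = 1/5.96844 = 0.167548

Final: 0.167548


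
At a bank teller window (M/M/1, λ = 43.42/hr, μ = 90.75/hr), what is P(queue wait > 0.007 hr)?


ρ = 43.42/90.75 = 0.4785
P(Wq > t) = ρ·e^{−(μ−λ)t} = 0.4785·e^{−0.3313}
= 0.4785·0.717983 = 0.343524

Final: 0.343524


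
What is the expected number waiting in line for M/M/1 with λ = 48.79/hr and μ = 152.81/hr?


ρ = 48.79/152.81 = 0.3193
Lq = ρ²/(1−ρ) = 0.1019/0.6807 = 0.1498

Final: 0.1498


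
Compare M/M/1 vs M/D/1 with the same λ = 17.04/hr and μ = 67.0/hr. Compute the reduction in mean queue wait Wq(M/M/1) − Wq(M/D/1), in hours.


ρ = 17.04/67.0 = 0.2543
Wq(M/M/1) = ρ/(μ−λ) = 0.2543/49.96 = 0.005091 hr
Wq(M/D/1) = ρ/(2(μ−λ)) = 0.002545 hr
Savings = 0.005091 − 0.002545 = 0.002545 hr

Final: 0.002545 hr


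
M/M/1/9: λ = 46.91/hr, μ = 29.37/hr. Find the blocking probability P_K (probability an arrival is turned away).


ρ = λ/μ = 46.91/29.37 = 1.5972
P_K = (1−ρ)ρ^K/(1−ρ^(K+1)) = (-0.5972·67.647753)/(1 − 108.047535)
= -40.399782/-107.047535 = 0.377400

Final: 0.377400


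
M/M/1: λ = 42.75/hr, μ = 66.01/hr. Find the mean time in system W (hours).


W = 1/(μ−λ) = 1/(66.01 − 42.75) = 1/23.26 = 0.04299 hr

Final: 0.04299 hr


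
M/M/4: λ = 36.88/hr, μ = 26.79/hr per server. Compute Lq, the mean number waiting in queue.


a = λ/μ = 1.3766; ρ = a/4 = 0.3442
P₀ = 0.250804
Lq = P₀·a^c·ρ / (c!·(1−ρ)²) = 0.250804·3.59147·0.3442/(24·0.43013)
= 0.03003

Final: 0.03003


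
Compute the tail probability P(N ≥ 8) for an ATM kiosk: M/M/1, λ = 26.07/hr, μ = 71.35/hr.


ρ = 26.07/71.35 = 0.3654
P(N ≥ n) = ρ^n = 0.3654^8 = 0.0003177

Final: 0.0003177


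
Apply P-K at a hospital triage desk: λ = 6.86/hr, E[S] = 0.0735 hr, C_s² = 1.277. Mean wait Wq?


ρ = λ·E[S] = 6.86·0.0735 = 0.5042
E[S²] = E[S]²(1+C_s²) = 0.0735²·(1+1.277) = 0.012301
Wq = λ·E[S²]/(2(1−ρ)) = 6.86·0.012301/(2·0.4958) = 0.08510 hr

Final: 0.08510 hr


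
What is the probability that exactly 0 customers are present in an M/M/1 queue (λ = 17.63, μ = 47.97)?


ρ = 17.63/47.97 = 0.3675
P_n = (1−ρ)·ρ^n = (1 − 0.3675)·0.3675^0 = 0.6325·1.000000 = 0.632479

Final: 0.632479


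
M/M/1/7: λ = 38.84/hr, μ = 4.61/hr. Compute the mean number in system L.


ρ = 38.84/4.61 = 8.4252
L = ρ[1 − (K+1)ρ^K + Kρ^(K+1)] / [(1−ρ)(1−ρ^(K+1))]
Numerator: 8.4252·(1 − 8·3013339.544428 + 7·25387875.901425) = 1294175894.940298
Denominator: (-7.4252)·(-25387874.901425) = 188509101.491489
L = 1294175894.940298/188509101.491489 = 6.8653

Final: 6.8653


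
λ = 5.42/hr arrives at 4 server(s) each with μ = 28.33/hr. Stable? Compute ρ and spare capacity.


Total capacity cμ = 4·28.33 = 113.32/hr
ρ = λ/(cμ) = 5.42/113.32 = 0.04783
Stable ⇔ ρ < 1: YES
Spare capacity = cμ − λ = 113.32 − 5.42 = 107.90/hr

Final: ρ = 0.04783; stable; margin = 107.90/hr


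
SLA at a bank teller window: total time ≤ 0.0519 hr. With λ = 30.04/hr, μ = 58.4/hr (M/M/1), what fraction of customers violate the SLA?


W ~ Exponential(μ−λ) for M/M/1.
μ − λ = 58.4 − 30.04 = 28.3600
P(W > t) = e^{−(μ−λ)t} = e^{−1.4719} = 0.229493

Final: 0.229493


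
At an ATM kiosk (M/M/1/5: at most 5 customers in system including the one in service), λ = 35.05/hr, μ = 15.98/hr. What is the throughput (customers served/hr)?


ρ = 2.1934; P_K = (1−ρ)ρ^5/(1−ρ^6) = 0.549011
λ_eff = λ(1 − P_K) = 35.05·(1 − 0.549011) = 35.05·0.450989 = 15.8072 /hr

Final: 15.8072 /hr


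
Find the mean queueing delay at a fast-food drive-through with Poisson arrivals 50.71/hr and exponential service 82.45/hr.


ρ = 50.71/82.45 = 0.6150
Wq = ρ/(μ−λ) = 0.6150/(82.45 − 50.71) = 0.6150/31.74 = 0.01938 hr

Final: 0.01938 hr


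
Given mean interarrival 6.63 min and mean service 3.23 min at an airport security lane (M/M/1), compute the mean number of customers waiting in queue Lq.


λ = 60/6.63 = 9.0498 /hr
μ = 60/3.23 = 18.5759 /hr
ρ = λ/μ = 9.0498/18.5759 = 0.4872
Lq = ρ²/(1−ρ) = 0.2373/0.5128 = 0.4628

Final: 0.4628


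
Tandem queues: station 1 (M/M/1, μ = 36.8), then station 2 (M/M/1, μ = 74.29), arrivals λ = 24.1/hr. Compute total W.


Each node sees arrival rate λ = 24.1/hr (tandem ⇒ throughput preserved).
W₁ = 1/(μ₁−λ) = 1/(36.8−24.1) = 0.07874 hr
W₂ = 1/(μ₂−λ) = 1/(74.29−24.1) = 0.01992 hr
W_total = W₁ + W₂ = 0.07874 + 0.01992 = 0.09866 hr

Final: 0.09866 hr


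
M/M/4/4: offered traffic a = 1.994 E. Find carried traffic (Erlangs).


B(4,1.994) = 0.094613 (Erlang-B)
Carried load = a(1 − B) = 1.994·(1 − 0.094613) = 1.994·0.905387 = 1.8053 E

Final: 1.8053 Erlangs


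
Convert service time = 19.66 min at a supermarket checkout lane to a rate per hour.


μ = 1/(service time) in consistent units.
1 hour = 60 min, so μ = 60/19.66 = 3.0519 per hour

Final: 3.0519 /hr


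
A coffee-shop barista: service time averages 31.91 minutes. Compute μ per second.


μ = 1/(service time) in consistent units.
1 second = 0.0166667 min, so μ = 0.0166667/31.91 = 0.0005223 per second

Final: 0.0005223 /sec


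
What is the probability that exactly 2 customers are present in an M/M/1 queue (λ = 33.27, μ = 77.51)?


ρ = 33.27/77.51 = 0.4292
P_n = (1−ρ)·ρ^n = (1 − 0.4292)·0.4292^2 = 0.5708·0.184243 = 0.105159

Final: 0.105159


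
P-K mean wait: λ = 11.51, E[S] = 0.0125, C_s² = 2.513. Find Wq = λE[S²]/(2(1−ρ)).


ρ = λ·E[S] = 11.51·0.0125 = 0.1439
E[S²] = E[S]²(1+C_s²) = 0.0125²·(1+2.513) = 0.0005489
Wq = λ·E[S²]/(2(1−ρ)) = 11.51·0.0005489/(2·0.8561) = 0.003690 hr

Final: 0.003690 hr


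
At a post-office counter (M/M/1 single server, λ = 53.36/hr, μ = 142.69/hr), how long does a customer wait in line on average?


ρ = 53.36/142.69 = 0.3740
Wq = ρ/(μ−λ) = 0.3740/(142.69 − 53.36) = 0.3740/89.33 = 0.004186 hr

Final: 0.004186 hr


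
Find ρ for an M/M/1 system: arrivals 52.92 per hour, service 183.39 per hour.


ρ = λ/μ = 52.92/183.39 = 0.2886

Final: 0.2886


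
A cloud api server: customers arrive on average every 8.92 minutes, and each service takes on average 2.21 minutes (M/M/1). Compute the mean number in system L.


λ = 60/8.92 = 6.7265 /hr
μ = 60/2.21 = 27.1493 /hr
ρ = λ/μ = 6.7265/27.1493 = 0.2478
L = ρ/(1−ρ) = 0.2478/0.7522 = 0.3294

Final: 0.3294


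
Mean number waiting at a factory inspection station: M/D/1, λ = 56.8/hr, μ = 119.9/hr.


ρ = 56.8/119.9 = 0.4737
M/D/1: Lq = ρ²/(2(1−ρ)) = 0.2244/(2·0.5263) = 0.21322

Final: 0.21322
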